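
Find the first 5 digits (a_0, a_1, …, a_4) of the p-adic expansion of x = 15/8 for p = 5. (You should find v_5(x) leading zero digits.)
(a_0, …, a_4) = (0, 1, 3, 0, 3)

v_5(15/8) = 1, so a_0 = ... = a_0 = 0. Factor out: x = 5^1 · u with u = 3/8 a unit in ℤ_5. Expand u iteratively via a_{v+i} = u_i mod 5, u_{i+1} = (u_i − a_{v+i})/5:
  u_0 = 3/8;  a_1 = 1;  u_1 = (u_0 − 1)/5 = -1/8
  u_1 = -1/8;  a_2 = 3;  u_2 = (u_1 − 3)/5 = -5/8
  u_2 = -5/8;  a_3 = 0;  u_3 = (u_2 − 0)/5 = -1/8
  u_3 = -1/8;  a_4 = 3;  u_4 = (u_3 − 3)/5 = -5/8
Digits: (0, 1, 3, 0, 3).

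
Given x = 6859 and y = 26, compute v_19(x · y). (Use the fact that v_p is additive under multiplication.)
v_19(178334) = 3

v_p(x) = 3 (factor: 6859 = 19^3 · 1); v_p(y) = 0 (factor: 26 = 19^0 · 26). Additivity: v_p(xy) = v_p(x) + v_p(y) = 3 + 0 = 3. (Direct check: xy = 178334 = 19^3 · (26).)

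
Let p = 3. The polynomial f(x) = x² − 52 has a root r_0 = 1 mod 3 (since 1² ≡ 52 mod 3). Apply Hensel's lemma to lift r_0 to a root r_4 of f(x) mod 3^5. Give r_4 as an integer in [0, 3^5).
r_4 = 211 (mod 243)

Hensel's recurrence: r_{i+1} = r_i − f(r_i)·(f′(r_i))^{-1} mod 3^{i+2}, with f′(x) = 2x. Iterate:
  r_0 = 1 (mod 3)
  r_1 = 4 (mod 9)
  r_2 = 22 (mod 27)
  r_3 = 49 (mod 81)
  r_4 = 211 (mod 243)
Final: r_4 = 211, and one checks f(r_4) ≡ 0 mod 3^5.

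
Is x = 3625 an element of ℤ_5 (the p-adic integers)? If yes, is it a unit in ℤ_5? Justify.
x ∈ ℤ_5 but not a unit; v_5(x) = 3 > 0

ℤ_5 = {x ∈ ℚ_5 : v_5(x) ≥ 0} and ℤ_5^× = {x ∈ ℤ_5 : v_5(x) = 0}. Here v_5(3625) = v_5(num) − v_5(den) = 3; compare against these criteria.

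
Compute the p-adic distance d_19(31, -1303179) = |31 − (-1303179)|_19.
d_19(31, -1303179) = 1/130321

Step 1 — x − y = 31 − (-1303179) = 1303210. Step 2 — v_19(1303210) = 4 (factor: 1303210 = (19^4 · 10); the sign does not affect v_p). Step 3 — |x − y|_19 = 19^{-4} = 1/130321.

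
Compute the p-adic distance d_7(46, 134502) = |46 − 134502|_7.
d_7(46, 134502) = 1/16807

Step 1 — x − y = 46 − 134502 = -134456. Step 2 — v_7(-134456) = 5 (factor: -134456 = −(7^5 · 8); the sign does not affect v_p). Step 3 — |x − y|_7 = 7^{-5} = 1/16807.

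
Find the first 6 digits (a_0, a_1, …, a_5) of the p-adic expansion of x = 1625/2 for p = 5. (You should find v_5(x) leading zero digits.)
(a_0, …, a_5) = (0, 0, 0, 4, 3, 2)

v_5(1625/2) = 3, so a_0 = ... = a_2 = 0. Factor out: x = 5^3 · u with u = 13/2 a unit in ℤ_5. Expand u iteratively via a_{v+i} = u_i mod 5, u_{i+1} = (u_i − a_{v+i})/5:
  u_0 = 13/2;  a_3 = 4;  u_1 = (u_0 − 4)/5 = 1/2
  u_1 = 1/2;  a_4 = 3;  u_2 = (u_1 − 3)/5 = -1/2
  u_2 = -1/2;  a_5 = 2;  u_3 = (u_2 − 2)/5 = -1/2
Digits: (0, 0, 0, 4, 3, 2).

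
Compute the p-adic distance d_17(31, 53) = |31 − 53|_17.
d_17(31, 53) = 1

Step 1 — x − y = 31 − 53 = -22. Step 2 — v_17(-22) = 0 (factor: -22 = −(17^0 · 22); the sign does not affect v_p). Step 3 — |x − y|_17 = 17^{0} = 1.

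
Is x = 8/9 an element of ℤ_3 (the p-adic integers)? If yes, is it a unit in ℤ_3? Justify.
x ∉ ℤ_3 (v_3(x) = -2 < 0)

ℤ_3 = {x ∈ ℚ_3 : v_3(x) ≥ 0} and ℤ_3^× = {x ∈ ℤ_3 : v_3(x) = 0}. Here v_3(8/9) = v_3(num) − v_3(den) = -2; compare against these criteria.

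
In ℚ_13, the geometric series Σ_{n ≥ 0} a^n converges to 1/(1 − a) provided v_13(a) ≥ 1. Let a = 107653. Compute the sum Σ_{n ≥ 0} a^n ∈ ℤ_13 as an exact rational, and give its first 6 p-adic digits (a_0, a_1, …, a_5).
Σ a^n = 1/(1 − a) = -1/107652;  first 6 digits = (1, 0, 0, 10, 3, 0)

v_13(a) = 3 ≥ 1, so the series converges in ℤ_13 to 1/(1 − a) = 1/(1 − 107653) = -1/107652. Expand this rational in ℤ_13: compute digits iteratively via d_i = x_i mod 13, x_{i+1} = (x_i − d_i)/13. The first 6 digits are (1, 0, 0, 10, 3, 0).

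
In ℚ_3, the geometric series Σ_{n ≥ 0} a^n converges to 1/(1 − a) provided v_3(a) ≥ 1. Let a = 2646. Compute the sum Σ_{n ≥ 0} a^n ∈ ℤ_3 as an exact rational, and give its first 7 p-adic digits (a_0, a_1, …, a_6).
Σ a^n = 1/(1 − a) = -1/2645;  first 7 digits = (1, 0, 0, 2, 2, 1, 1)

v_3(a) = 3 ≥ 1, so the series converges in ℤ_3 to 1/(1 − a) = 1/(1 − 2646) = -1/2645. Expand this rational in ℤ_3: compute digits iteratively via d_i = x_i mod 3, x_{i+1} = (x_i − d_i)/3. The first 7 digits are (1, 0, 0, 2, 2, 1, 1).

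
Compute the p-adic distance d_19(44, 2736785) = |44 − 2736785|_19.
d_19(44, 2736785) = 1/130321

Step 1 — x − y = 44 − 2736785 = -2736741. Step 2 — v_19(-2736741) = 4 (factor: -2736741 = −(19^4 · 21); the sign does not affect v_p). Step 3 — |x − y|_19 = 19^{-4} = 1/130321.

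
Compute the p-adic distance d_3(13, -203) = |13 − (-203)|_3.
d_3(13, -203) = 1/27

Step 1 — x − y = 13 − (-203) = 216. Step 2 — v_3(216) = 3 (factor: 216 = (3^3 · 8); the sign does not affect v_p). Step 3 — |x − y|_3 = 3^{-3} = 1/27.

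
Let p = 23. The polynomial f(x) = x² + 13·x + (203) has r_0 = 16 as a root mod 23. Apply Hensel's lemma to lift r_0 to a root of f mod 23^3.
r_2 = 1741 (mod 12167)

Hensel: r_{i+1} = r_i − f(r_i)·(f′(r_i))^{-1} mod 23^{i+2}, f′(x) = 2x + 13. Iterate:
  r_0 = 16 (mod 23)
  r_1 = 154 (mod 529)
  r_2 = 1741 (mod 12167)
Final: r = 1741 satisfies f(r) ≡ 0 mod 23^3.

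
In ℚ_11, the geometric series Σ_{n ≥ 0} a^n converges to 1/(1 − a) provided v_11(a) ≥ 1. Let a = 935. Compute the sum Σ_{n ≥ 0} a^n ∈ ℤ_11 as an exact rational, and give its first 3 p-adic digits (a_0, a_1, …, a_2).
Σ a^n = 1/(1 − a) = -1/934;  first 3 digits = (1, 8, 5)

v_11(a) = 1 ≥ 1, so the series converges in ℤ_11 to 1/(1 − a) = 1/(1 − 935) = -1/934. Expand this rational in ℤ_11: compute digits iteratively via d_i = x_i mod 11, x_{i+1} = (x_i − d_i)/11. The first 3 digits are (1, 8, 5).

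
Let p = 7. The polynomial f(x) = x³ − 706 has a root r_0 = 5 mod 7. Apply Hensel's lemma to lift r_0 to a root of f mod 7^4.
r_3 = 2385 (mod 2401)

Hensel: r_{i+1} = r_i − f(r_i)/f′(r_i) mod 7^{i+2}, where f′(x) = 3x². Iterate:
  r_0 = 5 (mod 7)
  r_1 = 33 (mod 49)
  r_2 = 327 (mod 343)
  r_3 = 2385 (mod 2401)
Final: r = 2385 with f(r) ≡ 0 mod 7^4.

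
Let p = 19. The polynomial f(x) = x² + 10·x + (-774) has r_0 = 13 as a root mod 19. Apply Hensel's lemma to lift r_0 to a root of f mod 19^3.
r_2 = 317 (mod 6859)

Hensel: r_{i+1} = r_i − f(r_i)·(f′(r_i))^{-1} mod 19^{i+2}, f′(x) = 2x + 10. Iterate:
  r_0 = 13 (mod 19)
  r_1 = 317 (mod 361)
  r_2 = 317 (mod 6859)
Final: r = 317 satisfies f(r) ≡ 0 mod 19^3.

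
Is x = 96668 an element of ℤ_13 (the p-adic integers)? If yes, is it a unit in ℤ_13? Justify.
x ∈ ℤ_13 but not a unit; v_13(x) = 3 > 0

ℤ_13 = {x ∈ ℚ_13 : v_13(x) ≥ 0} and ℤ_13^× = {x ∈ ℤ_13 : v_13(x) = 0}. Here v_13(96668) = v_13(num) − v_13(den) = 3; compare against these criteria.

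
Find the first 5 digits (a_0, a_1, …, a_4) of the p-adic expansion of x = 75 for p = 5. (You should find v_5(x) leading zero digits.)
(a_0, …, a_4) = (0, 0, 3, 0, 0)

v_5(75) = 2, so a_0 = ... = a_1 = 0. Factor out: x = 5^2 · u with u = 3 a unit in ℤ_5. Expand u iteratively via a_{v+i} = u_i mod 5, u_{i+1} = (u_i − a_{v+i})/5:
  u_0 = 3;  a_2 = 3;  u_1 = (u_0 − 3)/5 = 0
  u_1 = 0;  a_3 = 0;  u_2 = (u_1 − 0)/5 = 0
  u_2 = 0;  a_4 = 0;  u_3 = (u_2 − 0)/5 = 0
Digits: (0, 0, 3, 0, 0).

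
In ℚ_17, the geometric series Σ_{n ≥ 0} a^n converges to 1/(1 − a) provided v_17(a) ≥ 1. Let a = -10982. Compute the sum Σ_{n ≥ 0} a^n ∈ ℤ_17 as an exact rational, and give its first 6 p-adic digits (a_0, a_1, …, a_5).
Σ a^n = 1/(1 − a) = 1/10983;  first 6 digits = (1, 0, 13, 14, 15, 16)

v_17(a) = 2 ≥ 1, so the series converges in ℤ_17 to 1/(1 − a) = 1/(1 − (-10982)) = 1/10983. Expand this rational in ℤ_17: compute digits iteratively via d_i = x_i mod 17, x_{i+1} = (x_i − d_i)/17. The first 6 digits are (1, 0, 13, 14, 15, 16).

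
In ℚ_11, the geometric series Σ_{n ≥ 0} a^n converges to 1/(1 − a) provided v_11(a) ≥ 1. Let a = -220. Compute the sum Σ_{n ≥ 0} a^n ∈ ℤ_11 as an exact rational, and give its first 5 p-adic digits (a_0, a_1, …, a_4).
Σ a^n = 1/(1 − a) = 1/221;  first 5 digits = (1, 2, 2, 0, 7)

v_11(a) = 1 ≥ 1, so the series converges in ℤ_11 to 1/(1 − a) = 1/(1 − (-220)) = 1/221. Expand this rational in ℤ_11: compute digits iteratively via d_i = x_i mod 11, x_{i+1} = (x_i − d_i)/11. The first 5 digits are (1, 2, 2, 0, 7).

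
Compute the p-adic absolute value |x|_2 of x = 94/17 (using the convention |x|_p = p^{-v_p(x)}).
|94/17|_2 = 1/2

Step 1 — compute v_2(x) by factoring powers of 2 out of the numerator and denominator: v_2(94/17) = 1. Step 2 — apply |x|_p = p^{-v_p(x)} = 2^{-1} = 1/2.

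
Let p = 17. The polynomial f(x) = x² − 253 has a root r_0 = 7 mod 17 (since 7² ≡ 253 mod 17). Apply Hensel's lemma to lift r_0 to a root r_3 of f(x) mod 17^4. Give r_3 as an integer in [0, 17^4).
r_3 = 10921 (mod 83521)

Hensel's recurrence: r_{i+1} = r_i − f(r_i)·(f′(r_i))^{-1} mod 17^{i+2}, with f′(x) = 2x. Iterate:
  r_0 = 7 (mod 17)
  r_1 = 228 (mod 289)
  r_2 = 1095 (mod 4913)
  r_3 = 10921 (mod 83521)
Final: r_3 = 10921, and one checks f(r_3) ≡ 0 mod 17^4.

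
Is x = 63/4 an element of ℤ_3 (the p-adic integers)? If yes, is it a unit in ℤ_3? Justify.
x ∈ ℤ_3 but not a unit; v_3(x) = 2 > 0

ℤ_3 = {x ∈ ℚ_3 : v_3(x) ≥ 0} and ℤ_3^× = {x ∈ ℤ_3 : v_3(x) = 0}. Here v_3(63/4) = v_3(num) − v_3(den) = 2; compare against these criteria.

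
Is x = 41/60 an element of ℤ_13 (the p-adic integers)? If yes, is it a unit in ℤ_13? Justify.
x ∈ ℤ_13^× (unit); v_13(x) = 0

ℤ_13 = {x ∈ ℚ_13 : v_13(x) ≥ 0} and ℤ_13^× = {x ∈ ℤ_13 : v_13(x) = 0}. Here v_13(41/60) = v_13(num) − v_13(den) = 0; compare against these criteria.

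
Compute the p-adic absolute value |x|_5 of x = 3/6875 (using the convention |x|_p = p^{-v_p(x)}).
|3/6875|_5 = 625

Step 1 — compute v_5(x) by factoring powers of 5 out of the numerator and denominator: v_5(3/6875) = -4. Step 2 — apply |x|_p = p^{-v_p(x)} = 5^{4} = 625.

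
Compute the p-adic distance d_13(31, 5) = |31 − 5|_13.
d_13(31, 5) = 1/13

Step 1 — x − y = 31 − 5 = 26. Step 2 — v_13(26) = 1 (factor: 26 = (13^1 · 2); the sign does not affect v_p). Step 3 — |x − y|_13 = 13^{-1} = 1/13.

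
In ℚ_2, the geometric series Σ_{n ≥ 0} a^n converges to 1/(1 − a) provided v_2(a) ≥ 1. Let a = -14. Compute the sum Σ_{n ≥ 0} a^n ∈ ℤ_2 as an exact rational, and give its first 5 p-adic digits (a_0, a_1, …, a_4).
Σ a^n = 1/(1 − a) = 1/15;  first 5 digits = (1, 1, 1, 1, 0)

v_2(a) = 1 ≥ 1, so the series converges in ℤ_2 to 1/(1 − a) = 1/(1 − (-14)) = 1/15. Expand this rational in ℤ_2: compute digits iteratively via d_i = x_i mod 2, x_{i+1} = (x_i − d_i)/2. The first 5 digits are (1, 1, 1, 1, 0).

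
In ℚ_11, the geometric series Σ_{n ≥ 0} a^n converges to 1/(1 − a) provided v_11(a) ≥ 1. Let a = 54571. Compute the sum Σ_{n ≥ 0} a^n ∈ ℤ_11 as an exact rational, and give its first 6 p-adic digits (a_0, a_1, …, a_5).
Σ a^n = 1/(1 − a) = -1/54570;  first 6 digits = (1, 0, 0, 8, 3, 0)

v_11(a) = 3 ≥ 1, so the series converges in ℤ_11 to 1/(1 − a) = 1/(1 − 54571) = -1/54570. Expand this rational in ℤ_11: compute digits iteratively via d_i = x_i mod 11, x_{i+1} = (x_i − d_i)/11. The first 6 digits are (1, 0, 0, 8, 3, 0).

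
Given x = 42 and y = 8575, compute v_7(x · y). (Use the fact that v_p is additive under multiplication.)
v_7(360150) = 4

v_p(x) = 1 (factor: 42 = 7^1 · 6); v_p(y) = 3 (factor: 8575 = 7^3 · 25). Additivity: v_p(xy) = v_p(x) + v_p(y) = 1 + 3 = 4. (Direct check: xy = 360150 = 7^4 · (150).)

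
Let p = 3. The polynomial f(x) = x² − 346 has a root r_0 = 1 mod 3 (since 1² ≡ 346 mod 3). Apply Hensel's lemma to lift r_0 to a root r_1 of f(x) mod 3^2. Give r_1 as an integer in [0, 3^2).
r_1 = 7 (mod 9)

Hensel's recurrence: r_{i+1} = r_i − f(r_i)·(f′(r_i))^{-1} mod 3^{i+2}, with f′(x) = 2x. Iterate:
  r_0 = 1 (mod 3)
  r_1 = 7 (mod 9)
Final: r_1 = 7, and one checks f(r_1) ≡ 0 mod 3^2.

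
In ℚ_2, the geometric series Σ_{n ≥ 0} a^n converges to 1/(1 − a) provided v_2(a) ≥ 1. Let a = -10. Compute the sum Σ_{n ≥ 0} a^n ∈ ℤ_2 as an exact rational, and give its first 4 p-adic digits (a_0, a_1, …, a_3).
Σ a^n = 1/(1 − a) = 1/11;  first 4 digits = (1, 1, 0, 0)

v_2(a) = 1 ≥ 1, so the series converges in ℤ_2 to 1/(1 − a) = 1/(1 − (-10)) = 1/11. Expand this rational in ℤ_2: compute digits iteratively via d_i = x_i mod 2, x_{i+1} = (x_i − d_i)/2. The first 4 digits are (1, 1, 0, 0).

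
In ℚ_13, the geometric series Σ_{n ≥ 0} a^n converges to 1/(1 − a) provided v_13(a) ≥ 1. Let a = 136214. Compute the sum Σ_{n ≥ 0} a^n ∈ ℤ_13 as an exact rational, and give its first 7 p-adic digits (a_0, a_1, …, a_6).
Σ a^n = 1/(1 − a) = -1/136213;  first 7 digits = (1, 0, 0, 10, 4, 0, 9)

v_13(a) = 3 ≥ 1, so the series converges in ℤ_13 to 1/(1 − a) = 1/(1 − 136214) = -1/136213. Expand this rational in ℤ_13: compute digits iteratively via d_i = x_i mod 13, x_{i+1} = (x_i − d_i)/13. The first 7 digits are (1, 0, 0, 10, 4, 0, 9).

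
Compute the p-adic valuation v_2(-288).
v_2(-288) = 5

v_2(n) is the largest exponent k such that 2^k divides n. Factor out: -288 = -2^5 · 9. (Sign doesn't affect v_p.) So v_2(-288) = 5.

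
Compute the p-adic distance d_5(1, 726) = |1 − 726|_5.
d_5(1, 726) = 1/25

Step 1 — x − y = 1 − 726 = -725. Step 2 — v_5(-725) = 2 (factor: -725 = −(5^2 · 29); the sign does not affect v_p). Step 3 — |x − y|_5 = 5^{-2} = 1/25.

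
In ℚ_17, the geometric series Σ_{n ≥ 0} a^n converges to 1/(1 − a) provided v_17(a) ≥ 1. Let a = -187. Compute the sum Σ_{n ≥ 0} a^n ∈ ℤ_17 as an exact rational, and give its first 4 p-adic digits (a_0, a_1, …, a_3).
Σ a^n = 1/(1 − a) = 1/188;  first 4 digits = (1, 6, 1, 2)

v_17(a) = 1 ≥ 1, so the series converges in ℤ_17 to 1/(1 − a) = 1/(1 − (-187)) = 1/188. Expand this rational in ℤ_17: compute digits iteratively via d_i = x_i mod 17, x_{i+1} = (x_i − d_i)/17. The first 4 digits are (1, 6, 1, 2).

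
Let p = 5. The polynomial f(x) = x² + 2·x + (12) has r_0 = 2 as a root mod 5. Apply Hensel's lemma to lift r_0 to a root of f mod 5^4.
r_3 = 432 (mod 625)

Hensel: r_{i+1} = r_i − f(r_i)·(f′(r_i))^{-1} mod 5^{i+2}, f′(x) = 2x + 2. Iterate:
  r_0 = 2 (mod 5)
  r_1 = 7 (mod 25)
  r_2 = 57 (mod 125)
  r_3 = 432 (mod 625)
Final: r = 432 satisfies f(r) ≡ 0 mod 5^4.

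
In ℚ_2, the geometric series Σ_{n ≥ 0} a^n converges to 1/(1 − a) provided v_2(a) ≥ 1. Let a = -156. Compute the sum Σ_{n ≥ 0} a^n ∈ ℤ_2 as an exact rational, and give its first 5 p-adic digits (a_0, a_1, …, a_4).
Σ a^n = 1/(1 − a) = 1/157;  first 5 digits = (1, 0, 1, 0, 1)

v_2(a) = 2 ≥ 1, so the series converges in ℤ_2 to 1/(1 − a) = 1/(1 − (-156)) = 1/157. Expand this rational in ℤ_2: compute digits iteratively via d_i = x_i mod 2, x_{i+1} = (x_i − d_i)/2. The first 5 digits are (1, 0, 1, 0, 1).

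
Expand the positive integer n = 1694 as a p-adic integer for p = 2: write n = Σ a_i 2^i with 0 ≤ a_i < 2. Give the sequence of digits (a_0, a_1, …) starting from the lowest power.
(a_0, a_1, …) = (0, 1, 1, 1, 1, 0, 0, 1, 0, 1, 1)

Repeated division by 2 gives the digits low-to-high: 1694 = 1·2^1 + 1·2^2 + 1·2^3 + 1·2^4 + 1·2^7 + 1·2^9 + 1·2^10. Digit sequence: (0, 1, 1, 1, 1, 0, 0, 1, 0, 1, 1).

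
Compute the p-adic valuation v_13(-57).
v_13(-57) = 0

v_13(n) is the largest exponent k such that 13^k divides n. Factor out: -57 = -13^0 · 57. (Sign doesn't affect v_p.) So v_13(-57) = 0.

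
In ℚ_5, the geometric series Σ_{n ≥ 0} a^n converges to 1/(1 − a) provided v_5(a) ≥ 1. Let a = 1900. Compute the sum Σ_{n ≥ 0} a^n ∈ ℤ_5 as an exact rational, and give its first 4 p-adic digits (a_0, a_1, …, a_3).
Σ a^n = 1/(1 − a) = -1/1899;  first 4 digits = (1, 0, 1, 0)

v_5(a) = 2 ≥ 1, so the series converges in ℤ_5 to 1/(1 − a) = 1/(1 − 1900) = -1/1899. Expand this rational in ℤ_5: compute digits iteratively via d_i = x_i mod 5, x_{i+1} = (x_i − d_i)/5. The first 4 digits are (1, 0, 1, 0).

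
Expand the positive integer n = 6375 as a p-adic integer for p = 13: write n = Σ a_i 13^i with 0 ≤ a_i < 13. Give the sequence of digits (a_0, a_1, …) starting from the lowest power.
(a_0, a_1, …) = (5, 9, 11, 2)

Repeated division by 13 gives the digits low-to-high: 6375 = 5 + 9·13^1 + 11·13^2 + 2·13^3. Digit sequence: (5, 9, 11, 2).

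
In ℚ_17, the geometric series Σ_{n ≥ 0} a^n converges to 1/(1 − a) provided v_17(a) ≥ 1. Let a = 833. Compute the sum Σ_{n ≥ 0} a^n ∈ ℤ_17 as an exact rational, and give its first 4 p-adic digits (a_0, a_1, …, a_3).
Σ a^n = 1/(1 − a) = -1/832;  first 4 digits = (1, 15, 6, 14)

v_17(a) = 1 ≥ 1, so the series converges in ℤ_17 to 1/(1 − a) = 1/(1 − 833) = -1/832. Expand this rational in ℤ_17: compute digits iteratively via d_i = x_i mod 17, x_{i+1} = (x_i − d_i)/17. The first 4 digits are (1, 15, 6, 14).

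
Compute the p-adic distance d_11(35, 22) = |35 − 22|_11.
d_11(35, 22) = 1

Step 1 — x − y = 35 − 22 = 13. Step 2 — v_11(13) = 0 (factor: 13 = (11^0 · 13); the sign does not affect v_p). Step 3 — |x − y|_11 = 11^{0} = 1.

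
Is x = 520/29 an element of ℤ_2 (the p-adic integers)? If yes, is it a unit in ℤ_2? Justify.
x ∈ ℤ_2 but not a unit; v_2(x) = 3 > 0

ℤ_2 = {x ∈ ℚ_2 : v_2(x) ≥ 0} and ℤ_2^× = {x ∈ ℤ_2 : v_2(x) = 0}. Here v_2(520/29) = v_2(num) − v_2(den) = 3; compare against these criteria.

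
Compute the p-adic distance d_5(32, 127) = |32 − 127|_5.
d_5(32, 127) = 1/5

Step 1 — x − y = 32 − 127 = -95. Step 2 — v_5(-95) = 1 (factor: -95 = −(5^1 · 19); the sign does not affect v_p). Step 3 — |x − y|_5 = 5^{-1} = 1/5.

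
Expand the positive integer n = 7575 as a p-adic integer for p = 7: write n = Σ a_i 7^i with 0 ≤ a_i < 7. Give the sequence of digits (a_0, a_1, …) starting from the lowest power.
(a_0, a_1, …) = (1, 4, 0, 1, 3)

Repeated division by 7 gives the digits low-to-high: 7575 = 1 + 4·7^1 + 1·7^3 + 3·7^4. Digit sequence: (1, 4, 0, 1, 3).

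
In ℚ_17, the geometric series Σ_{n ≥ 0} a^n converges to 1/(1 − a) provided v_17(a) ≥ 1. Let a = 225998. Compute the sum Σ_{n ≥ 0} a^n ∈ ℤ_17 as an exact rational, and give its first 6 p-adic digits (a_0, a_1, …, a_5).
Σ a^n = 1/(1 − a) = -1/225997;  first 6 digits = (1, 0, 0, 12, 2, 0)

v_17(a) = 3 ≥ 1, so the series converges in ℤ_17 to 1/(1 − a) = 1/(1 − 225998) = -1/225997. Expand this rational in ℤ_17: compute digits iteratively via d_i = x_i mod 17, x_{i+1} = (x_i − d_i)/17. The first 6 digits are (1, 0, 0, 12, 2, 0).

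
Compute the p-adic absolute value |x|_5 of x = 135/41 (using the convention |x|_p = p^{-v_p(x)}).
|135/41|_5 = 1/5

Step 1 — compute v_5(x) by factoring powers of 5 out of the numerator and denominator: v_5(135/41) = 1. Step 2 — apply |x|_p = p^{-v_p(x)} = 5^{-1} = 1/5.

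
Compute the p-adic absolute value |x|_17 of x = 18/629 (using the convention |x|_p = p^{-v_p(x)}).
|18/629|_17 = 17

Step 1 — compute v_17(x) by factoring powers of 17 out of the numerator and denominator: v_17(18/629) = -1. Step 2 — apply |x|_p = p^{-v_p(x)} = 17^{1} = 17.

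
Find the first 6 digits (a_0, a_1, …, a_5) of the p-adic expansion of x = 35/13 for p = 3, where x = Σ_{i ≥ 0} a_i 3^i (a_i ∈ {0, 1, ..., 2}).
(a_0, …, a_5) = (2, 0, 1, 2, 2, 0)

v_3(35/13) = 0 (numerator and denominator both coprime to 3), so x ∈ ℤ_3^×. Compute digits iteratively via a_i = x_i mod 3, x_{i+1} = (x_i − a_i)/3, with x_0 = x:
  x_0 = 35/13;  a_0 = 2;  x_1 = (x_0 − 2)/3 = 3/13
  x_1 = 3/13;  a_1 = 0;  x_2 = (x_1 − 0)/3 = 1/13
  x_2 = 1/13;  a_2 = 1;  x_3 = (x_2 − 1)/3 = -4/13
  x_3 = -4/13;  a_3 = 2;  x_4 = (x_3 − 2)/3 = -10/13
  x_4 = -10/13;  a_4 = 2;  x_5 = (x_4 − 2)/3 = -12/13
  x_5 = -12/13;  a_5 = 0;  x_6 = (x_5 − 0)/3 = -4/13
Digits: (2, 0, 1, 2, 2, 0).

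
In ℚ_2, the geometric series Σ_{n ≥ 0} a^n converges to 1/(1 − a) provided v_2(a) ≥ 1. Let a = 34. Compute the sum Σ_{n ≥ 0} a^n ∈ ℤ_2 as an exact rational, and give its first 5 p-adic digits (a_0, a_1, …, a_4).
Σ a^n = 1/(1 − a) = -1/33;  first 5 digits = (1, 1, 1, 1, 1)

v_2(a) = 1 ≥ 1, so the series converges in ℤ_2 to 1/(1 − a) = 1/(1 − 34) = -1/33. Expand this rational in ℤ_2: compute digits iteratively via d_i = x_i mod 2, x_{i+1} = (x_i − d_i)/2. The first 5 digits are (1, 1, 1, 1, 1).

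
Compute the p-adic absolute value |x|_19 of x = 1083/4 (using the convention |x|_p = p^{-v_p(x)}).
|1083/4|_19 = 1/361

Step 1 — compute v_19(x) by factoring powers of 19 out of the numerator and denominator: v_19(1083/4) = 2. Step 2 — apply |x|_p = p^{-v_p(x)} = 19^{-2} = 1/361.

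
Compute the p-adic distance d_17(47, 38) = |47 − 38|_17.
d_17(47, 38) = 1

Step 1 — x − y = 47 − 38 = 9. Step 2 — v_17(9) = 0 (factor: 9 = (17^0 · 9); the sign does not affect v_p). Step 3 — |x − y|_17 = 17^{0} = 1.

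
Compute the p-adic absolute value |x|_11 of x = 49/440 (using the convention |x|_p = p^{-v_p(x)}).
|49/440|_11 = 11

Step 1 — compute v_11(x) by factoring powers of 11 out of the numerator and denominator: v_11(49/440) = -1. Step 2 — apply |x|_p = p^{-v_p(x)} = 11^{1} = 11.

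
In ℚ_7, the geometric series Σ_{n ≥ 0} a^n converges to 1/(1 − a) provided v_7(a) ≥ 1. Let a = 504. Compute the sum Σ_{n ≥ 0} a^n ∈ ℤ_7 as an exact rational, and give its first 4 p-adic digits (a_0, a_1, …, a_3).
Σ a^n = 1/(1 − a) = -1/503;  first 4 digits = (1, 2, 0, 1)

v_7(a) = 1 ≥ 1, so the series converges in ℤ_7 to 1/(1 − a) = 1/(1 − 504) = -1/503. Expand this rational in ℤ_7: compute digits iteratively via d_i = x_i mod 7, x_{i+1} = (x_i − d_i)/7. The first 4 digits are (1, 2, 0, 1).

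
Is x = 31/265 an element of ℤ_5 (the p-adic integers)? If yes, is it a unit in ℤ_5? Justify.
x ∉ ℤ_5 (v_5(x) = -1 < 0)

ℤ_5 = {x ∈ ℚ_5 : v_5(x) ≥ 0} and ℤ_5^× = {x ∈ ℤ_5 : v_5(x) = 0}. Here v_5(31/265) = v_5(num) − v_5(den) = -1; compare against these criteria.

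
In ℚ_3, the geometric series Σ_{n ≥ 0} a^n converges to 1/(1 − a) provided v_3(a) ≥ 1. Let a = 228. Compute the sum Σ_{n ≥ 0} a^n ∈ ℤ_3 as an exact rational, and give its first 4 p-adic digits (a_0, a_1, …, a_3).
Σ a^n = 1/(1 − a) = -1/227;  first 4 digits = (1, 1, 2, 2)

v_3(a) = 1 ≥ 1, so the series converges in ℤ_3 to 1/(1 − a) = 1/(1 − 228) = -1/227. Expand this rational in ℤ_3: compute digits iteratively via d_i = x_i mod 3, x_{i+1} = (x_i − d_i)/3. The first 4 digits are (1, 1, 2, 2).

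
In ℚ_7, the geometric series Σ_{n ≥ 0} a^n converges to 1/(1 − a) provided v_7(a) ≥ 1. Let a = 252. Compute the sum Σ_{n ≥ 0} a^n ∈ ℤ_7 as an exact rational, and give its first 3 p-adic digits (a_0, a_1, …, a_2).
Σ a^n = 1/(1 − a) = -1/251;  first 3 digits = (1, 1, 6)

v_7(a) = 1 ≥ 1, so the series converges in ℤ_7 to 1/(1 − a) = 1/(1 − 252) = -1/251. Expand this rational in ℤ_7: compute digits iteratively via d_i = x_i mod 7, x_{i+1} = (x_i − d_i)/7. The first 3 digits are (1, 1, 6).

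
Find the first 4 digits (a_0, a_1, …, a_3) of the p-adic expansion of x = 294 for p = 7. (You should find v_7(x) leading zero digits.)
(a_0, …, a_3) = (0, 0, 6, 0)

v_7(294) = 2, so a_0 = ... = a_1 = 0. Factor out: x = 7^2 · u with u = 6 a unit in ℤ_7. Expand u iteratively via a_{v+i} = u_i mod 7, u_{i+1} = (u_i − a_{v+i})/7:
  u_0 = 6;  a_2 = 6;  u_1 = (u_0 − 6)/7 = 0
  u_1 = 0;  a_3 = 0;  u_2 = (u_1 − 0)/7 = 0
Digits: (0, 0, 6, 0).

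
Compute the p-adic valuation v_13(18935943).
v_13(18935943) = 5

v_13(n) is the largest exponent k such that 13^k divides n. Factor out: 18935943 = 13^5 · 51. (Sign doesn't affect v_p.) So v_13(18935943) = 5.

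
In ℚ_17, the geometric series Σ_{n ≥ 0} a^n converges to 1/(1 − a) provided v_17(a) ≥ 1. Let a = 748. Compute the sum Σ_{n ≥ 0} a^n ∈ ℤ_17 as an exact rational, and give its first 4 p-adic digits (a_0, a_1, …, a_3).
Σ a^n = 1/(1 − a) = -1/747;  first 4 digits = (1, 10, 0, 9)

v_17(a) = 1 ≥ 1, so the series converges in ℤ_17 to 1/(1 − a) = 1/(1 − 748) = -1/747. Expand this rational in ℤ_17: compute digits iteratively via d_i = x_i mod 17, x_{i+1} = (x_i − d_i)/17. The first 4 digits are (1, 10, 0, 9).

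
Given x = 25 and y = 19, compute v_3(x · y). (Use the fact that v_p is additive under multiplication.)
v_3(475) = 0

v_p(x) = 0 (factor: 25 = 3^0 · 25); v_p(y) = 0 (factor: 19 = 3^0 · 19). Additivity: v_p(xy) = v_p(x) + v_p(y) = 0 + 0 = 0. (Direct check: xy = 475 = 3^0 · (475).)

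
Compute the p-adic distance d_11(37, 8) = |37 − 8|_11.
d_11(37, 8) = 1

Step 1 — x − y = 37 − 8 = 29. Step 2 — v_11(29) = 0 (factor: 29 = (11^0 · 29); the sign does not affect v_p). Step 3 — |x − y|_11 = 11^{0} = 1.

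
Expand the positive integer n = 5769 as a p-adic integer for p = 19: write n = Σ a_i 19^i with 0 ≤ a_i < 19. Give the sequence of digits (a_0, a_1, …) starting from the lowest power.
(a_0, a_1, …) = (12, 18, 15)

Repeated division by 19 gives the digits low-to-high: 5769 = 12 + 18·19^1 + 15·19^2. Digit sequence: (12, 18, 15).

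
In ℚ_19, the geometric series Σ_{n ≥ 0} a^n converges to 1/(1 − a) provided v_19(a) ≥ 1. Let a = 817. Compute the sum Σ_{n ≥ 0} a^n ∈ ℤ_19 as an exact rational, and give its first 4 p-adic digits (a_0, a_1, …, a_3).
Σ a^n = 1/(1 − a) = -1/816;  first 4 digits = (1, 5, 8, 13)

v_19(a) = 1 ≥ 1, so the series converges in ℤ_19 to 1/(1 − a) = 1/(1 − 817) = -1/816. Expand this rational in ℤ_19: compute digits iteratively via d_i = x_i mod 19, x_{i+1} = (x_i − d_i)/19. The first 4 digits are (1, 5, 8, 13).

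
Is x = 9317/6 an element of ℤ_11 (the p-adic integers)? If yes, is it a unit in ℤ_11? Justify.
x ∈ ℤ_11 but not a unit; v_11(x) = 3 > 0

ℤ_11 = {x ∈ ℚ_11 : v_11(x) ≥ 0} and ℤ_11^× = {x ∈ ℤ_11 : v_11(x) = 0}. Here v_11(9317/6) = v_11(num) − v_11(den) = 3; compare against these criteria.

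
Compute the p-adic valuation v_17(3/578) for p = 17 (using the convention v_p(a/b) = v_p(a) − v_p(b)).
v_17(3/578) = -2

Factor powers of 17 from the numerator and denominator of the reduced fraction: 3 = 17^0 · 3 and 578 = 17^2 · 2. Apply v_p(a/b) = v_p(a) − v_p(b): v_17(3/578) = 0 − 2 = -2.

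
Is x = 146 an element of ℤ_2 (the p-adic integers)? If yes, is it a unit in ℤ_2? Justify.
x ∈ ℤ_2 but not a unit; v_2(x) = 1 > 0

ℤ_2 = {x ∈ ℚ_2 : v_2(x) ≥ 0} and ℤ_2^× = {x ∈ ℤ_2 : v_2(x) = 0}. Here v_2(146) = v_2(num) − v_2(den) = 1; compare against these criteria.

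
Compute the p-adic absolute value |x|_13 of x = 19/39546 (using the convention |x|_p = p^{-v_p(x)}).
|19/39546|_13 = 2197

Step 1 — compute v_13(x) by factoring powers of 13 out of the numerator and denominator: v_13(19/39546) = -3. Step 2 — apply |x|_p = p^{-v_p(x)} = 13^{3} = 2197.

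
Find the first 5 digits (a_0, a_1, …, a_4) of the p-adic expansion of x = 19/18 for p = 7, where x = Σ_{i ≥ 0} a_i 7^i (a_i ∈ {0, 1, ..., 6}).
(a_0, …, a_4) = (3, 4, 6, 1, 4)

v_7(19/18) = 0 (numerator and denominator both coprime to 7), so x ∈ ℤ_7^×. Compute digits iteratively via a_i = x_i mod 7, x_{i+1} = (x_i − a_i)/7, with x_0 = x:
  x_0 = 19/18;  a_0 = 3;  x_1 = (x_0 − 3)/7 = -5/18
  x_1 = -5/18;  a_1 = 4;  x_2 = (x_1 − 4)/7 = -11/18
  x_2 = -11/18;  a_2 = 6;  x_3 = (x_2 − 6)/7 = -17/18
  x_3 = -17/18;  a_3 = 1;  x_4 = (x_3 − 1)/7 = -5/18
  x_4 = -5/18;  a_4 = 4;  x_5 = (x_4 − 4)/7 = -11/18
Digits: (3, 4, 6, 1, 4).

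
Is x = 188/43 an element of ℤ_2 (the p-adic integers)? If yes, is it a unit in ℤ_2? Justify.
x ∈ ℤ_2 but not a unit; v_2(x) = 2 > 0

ℤ_2 = {x ∈ ℚ_2 : v_2(x) ≥ 0} and ℤ_2^× = {x ∈ ℤ_2 : v_2(x) = 0}. Here v_2(188/43) = v_2(num) − v_2(den) = 2; compare against these criteria.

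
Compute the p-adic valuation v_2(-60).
v_2(-60) = 2

v_2(n) is the largest exponent k such that 2^k divides n. Factor out: -60 = -2^2 · 15. (Sign doesn't affect v_p.) So v_2(-60) = 2.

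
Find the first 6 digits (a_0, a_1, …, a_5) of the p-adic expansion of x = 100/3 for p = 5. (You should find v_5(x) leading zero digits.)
(a_0, …, a_5) = (0, 0, 3, 3, 1, 3)

v_5(100/3) = 2, so a_0 = ... = a_1 = 0. Factor out: x = 5^2 · u with u = 4/3 a unit in ℤ_5. Expand u iteratively via a_{v+i} = u_i mod 5, u_{i+1} = (u_i − a_{v+i})/5:
  u_0 = 4/3;  a_2 = 3;  u_1 = (u_0 − 3)/5 = -1/3
  u_1 = -1/3;  a_3 = 3;  u_2 = (u_1 − 3)/5 = -2/3
  u_2 = -2/3;  a_4 = 1;  u_3 = (u_2 − 1)/5 = -1/3
  u_3 = -1/3;  a_5 = 3;  u_4 = (u_3 − 3)/5 = -2/3
Digits: (0, 0, 3, 3, 1, 3).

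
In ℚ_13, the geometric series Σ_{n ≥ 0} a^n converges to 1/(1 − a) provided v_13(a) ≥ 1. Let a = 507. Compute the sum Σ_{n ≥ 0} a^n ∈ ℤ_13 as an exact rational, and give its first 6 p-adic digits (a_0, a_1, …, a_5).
Σ a^n = 1/(1 − a) = -1/506;  first 6 digits = (1, 0, 3, 0, 9, 0)

v_13(a) = 2 ≥ 1, so the series converges in ℤ_13 to 1/(1 − a) = 1/(1 − 507) = -1/506. Expand this rational in ℤ_13: compute digits iteratively via d_i = x_i mod 13, x_{i+1} = (x_i − d_i)/13. The first 6 digits are (1, 0, 3, 0, 9, 0).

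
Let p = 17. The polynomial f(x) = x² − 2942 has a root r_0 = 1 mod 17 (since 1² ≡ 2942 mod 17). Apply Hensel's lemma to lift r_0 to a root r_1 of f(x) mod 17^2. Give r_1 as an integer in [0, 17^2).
r_1 = 171 (mod 289)

Hensel's recurrence: r_{i+1} = r_i − f(r_i)·(f′(r_i))^{-1} mod 17^{i+2}, with f′(x) = 2x. Iterate:
  r_0 = 1 (mod 17)
  r_1 = 171 (mod 289)
Final: r_1 = 171, and one checks f(r_1) ≡ 0 mod 17^2.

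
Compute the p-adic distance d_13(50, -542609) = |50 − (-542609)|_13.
d_13(50, -542609) = 1/28561

Step 1 — x − y = 50 − (-542609) = 542659. Step 2 — v_13(542659) = 4 (factor: 542659 = (13^4 · 19); the sign does not affect v_p). Step 3 — |x − y|_13 = 13^{-4} = 1/28561.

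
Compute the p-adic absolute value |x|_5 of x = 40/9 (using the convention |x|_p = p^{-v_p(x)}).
|40/9|_5 = 1/5

Step 1 — compute v_5(x) by factoring powers of 5 out of the numerator and denominator: v_5(40/9) = 1. Step 2 — apply |x|_p = p^{-v_p(x)} = 5^{-1} = 1/5.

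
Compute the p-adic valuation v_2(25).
v_2(25) = 0

v_2(n) is the largest exponent k such that 2^k divides n. Factor out: 25 = 2^0 · 25. (Sign doesn't affect v_p.) So v_2(25) = 0.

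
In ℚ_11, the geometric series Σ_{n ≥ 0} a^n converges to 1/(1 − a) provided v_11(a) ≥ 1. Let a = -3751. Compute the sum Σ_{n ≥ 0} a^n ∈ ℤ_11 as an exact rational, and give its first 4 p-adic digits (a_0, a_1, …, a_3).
Σ a^n = 1/(1 − a) = 1/3752;  first 4 digits = (1, 0, 2, 8)

v_11(a) = 2 ≥ 1, so the series converges in ℤ_11 to 1/(1 − a) = 1/(1 − (-3751)) = 1/3752. Expand this rational in ℤ_11: compute digits iteratively via d_i = x_i mod 11, x_{i+1} = (x_i − d_i)/11. The first 4 digits are (1, 0, 2, 8).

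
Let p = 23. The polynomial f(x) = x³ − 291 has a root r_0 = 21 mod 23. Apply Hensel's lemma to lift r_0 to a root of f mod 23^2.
r_1 = 67 (mod 529)

Hensel: r_{i+1} = r_i − f(r_i)/f′(r_i) mod 23^{i+2}, where f′(x) = 3x². Iterate:
  r_0 = 21 (mod 23)
  r_1 = 67 (mod 529)
Final: r = 67 with f(r) ≡ 0 mod 23^2.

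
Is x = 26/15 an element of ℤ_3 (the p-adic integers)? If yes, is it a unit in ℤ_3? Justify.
x ∉ ℤ_3 (v_3(x) = -1 < 0)

ℤ_3 = {x ∈ ℚ_3 : v_3(x) ≥ 0} and ℤ_3^× = {x ∈ ℤ_3 : v_3(x) = 0}. Here v_3(26/15) = v_3(num) − v_3(den) = -1; compare against these criteria.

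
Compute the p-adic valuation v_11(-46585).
v_11(-46585) = 3

v_11(n) is the largest exponent k such that 11^k divides n. Factor out: -46585 = -11^3 · 35. (Sign doesn't affect v_p.) So v_11(-46585) = 3.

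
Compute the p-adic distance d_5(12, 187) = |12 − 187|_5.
d_5(12, 187) = 1/25

Step 1 — x − y = 12 − 187 = -175. Step 2 — v_5(-175) = 2 (factor: -175 = −(5^2 · 7); the sign does not affect v_p). Step 3 — |x − y|_5 = 5^{-2} = 1/25.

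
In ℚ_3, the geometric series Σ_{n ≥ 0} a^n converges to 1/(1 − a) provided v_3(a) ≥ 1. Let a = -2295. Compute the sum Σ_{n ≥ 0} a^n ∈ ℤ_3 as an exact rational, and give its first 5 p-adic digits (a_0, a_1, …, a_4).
Σ a^n = 1/(1 − a) = 1/2296;  first 5 digits = (1, 0, 0, 2, 1)

v_3(a) = 3 ≥ 1, so the series converges in ℤ_3 to 1/(1 − a) = 1/(1 − (-2295)) = 1/2296. Expand this rational in ℤ_3: compute digits iteratively via d_i = x_i mod 3, x_{i+1} = (x_i − d_i)/3. The first 5 digits are (1, 0, 0, 2, 1).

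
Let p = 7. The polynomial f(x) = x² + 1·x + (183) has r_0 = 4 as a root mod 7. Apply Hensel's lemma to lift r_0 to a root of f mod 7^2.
r_1 = 25 (mod 49)

Hensel: r_{i+1} = r_i − f(r_i)·(f′(r_i))^{-1} mod 7^{i+2}, f′(x) = 2x + 1. Iterate:
  r_0 = 4 (mod 7)
  r_1 = 25 (mod 49)
Final: r = 25 satisfies f(r) ≡ 0 mod 7^2.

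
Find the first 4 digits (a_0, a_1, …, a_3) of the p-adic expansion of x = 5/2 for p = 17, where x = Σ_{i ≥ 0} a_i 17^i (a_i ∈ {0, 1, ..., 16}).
(a_0, …, a_3) = (11, 8, 8, 8)

v_17(5/2) = 0 (numerator and denominator both coprime to 17), so x ∈ ℤ_17^×. Compute digits iteratively via a_i = x_i mod 17, x_{i+1} = (x_i − a_i)/17, with x_0 = x:
  x_0 = 5/2;  a_0 = 11;  x_1 = (x_0 − 11)/17 = -1/2
  x_1 = -1/2;  a_1 = 8;  x_2 = (x_1 − 8)/17 = -1/2
  x_2 = -1/2;  a_2 = 8;  x_3 = (x_2 − 8)/17 = -1/2
  x_3 = -1/2;  a_3 = 8;  x_4 = (x_3 − 8)/17 = -1/2
Digits: (11, 8, 8, 8).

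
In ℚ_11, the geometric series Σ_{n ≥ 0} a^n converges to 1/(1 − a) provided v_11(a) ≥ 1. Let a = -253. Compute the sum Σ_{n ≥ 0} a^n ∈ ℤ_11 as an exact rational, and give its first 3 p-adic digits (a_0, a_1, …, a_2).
Σ a^n = 1/(1 − a) = 1/254;  first 3 digits = (1, 10, 9)

v_11(a) = 1 ≥ 1, so the series converges in ℤ_11 to 1/(1 − a) = 1/(1 − (-253)) = 1/254. Expand this rational in ℤ_11: compute digits iteratively via d_i = x_i mod 11, x_{i+1} = (x_i − d_i)/11. The first 3 digits are (1, 10, 9).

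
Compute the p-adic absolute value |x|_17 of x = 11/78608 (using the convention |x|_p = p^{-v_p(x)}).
|11/78608|_17 = 4913

Step 1 — compute v_17(x) by factoring powers of 17 out of the numerator and denominator: v_17(11/78608) = -3. Step 2 — apply |x|_p = p^{-v_p(x)} = 17^{3} = 4913.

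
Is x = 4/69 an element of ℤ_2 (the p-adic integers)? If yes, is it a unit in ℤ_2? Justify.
x ∈ ℤ_2 but not a unit; v_2(x) = 2 > 0

ℤ_2 = {x ∈ ℚ_2 : v_2(x) ≥ 0} and ℤ_2^× = {x ∈ ℤ_2 : v_2(x) = 0}. Here v_2(4/69) = v_2(num) − v_2(den) = 2; compare against these criteria.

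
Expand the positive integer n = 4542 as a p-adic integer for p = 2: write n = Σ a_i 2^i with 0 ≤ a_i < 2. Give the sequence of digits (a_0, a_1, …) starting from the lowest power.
(a_0, a_1, …) = (0, 1, 1, 1, 1, 1, 0, 1, 1, 0, 0, 0, 1)

Repeated division by 2 gives the digits low-to-high: 4542 = 1·2^1 + 1·2^2 + 1·2^3 + 1·2^4 + 1·2^5 + 1·2^7 + 1·2^8 + 1·2^12. Digit sequence: (0, 1, 1, 1, 1, 1, 0, 1, 1, 0, 0, 0, 1).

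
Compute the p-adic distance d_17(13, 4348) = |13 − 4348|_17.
d_17(13, 4348) = 1/289

Step 1 — x − y = 13 − 4348 = -4335. Step 2 — v_17(-4335) = 2 (factor: -4335 = −(17^2 · 15); the sign does not affect v_p). Step 3 — |x − y|_17 = 17^{-2} = 1/289.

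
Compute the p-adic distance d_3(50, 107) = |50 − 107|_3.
d_3(50, 107) = 1/3

Step 1 — x − y = 50 − 107 = -57. Step 2 — v_3(-57) = 1 (factor: -57 = −(3^1 · 19); the sign does not affect v_p). Step 3 — |x − y|_3 = 3^{-1} = 1/3.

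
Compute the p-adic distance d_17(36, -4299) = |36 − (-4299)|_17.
d_17(36, -4299) = 1/289

Step 1 — x − y = 36 − (-4299) = 4335. Step 2 — v_17(4335) = 2 (factor: 4335 = (17^2 · 15); the sign does not affect v_p). Step 3 — |x − y|_17 = 17^{-2} = 1/289.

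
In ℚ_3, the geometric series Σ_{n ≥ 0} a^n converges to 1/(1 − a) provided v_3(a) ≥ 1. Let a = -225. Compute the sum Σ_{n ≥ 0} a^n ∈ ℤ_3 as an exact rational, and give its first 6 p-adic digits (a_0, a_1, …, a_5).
Σ a^n = 1/(1 − a) = 1/226;  first 6 digits = (1, 0, 2, 0, 1, 0)

v_3(a) = 2 ≥ 1, so the series converges in ℤ_3 to 1/(1 − a) = 1/(1 − (-225)) = 1/226. Expand this rational in ℤ_3: compute digits iteratively via d_i = x_i mod 3, x_{i+1} = (x_i − d_i)/3. The first 6 digits are (1, 0, 2, 0, 1, 0).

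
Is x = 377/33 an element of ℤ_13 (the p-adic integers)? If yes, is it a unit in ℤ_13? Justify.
x ∈ ℤ_13 but not a unit; v_13(x) = 1 > 0

ℤ_13 = {x ∈ ℚ_13 : v_13(x) ≥ 0} and ℤ_13^× = {x ∈ ℤ_13 : v_13(x) = 0}. Here v_13(377/33) = v_13(num) − v_13(den) = 1; compare against these criteria.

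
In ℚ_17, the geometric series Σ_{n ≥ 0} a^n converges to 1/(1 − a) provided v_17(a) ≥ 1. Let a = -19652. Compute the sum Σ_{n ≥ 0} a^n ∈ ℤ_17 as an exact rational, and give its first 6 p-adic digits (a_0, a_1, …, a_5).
Σ a^n = 1/(1 − a) = 1/19653;  first 6 digits = (1, 0, 0, 13, 16, 16)

v_17(a) = 3 ≥ 1, so the series converges in ℤ_17 to 1/(1 − a) = 1/(1 − (-19652)) = 1/19653. Expand this rational in ℤ_17: compute digits iteratively via d_i = x_i mod 17, x_{i+1} = (x_i − d_i)/17. The first 6 digits are (1, 0, 0, 13, 16, 16).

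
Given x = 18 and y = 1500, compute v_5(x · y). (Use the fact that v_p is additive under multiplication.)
v_5(27000) = 3

v_p(x) = 0 (factor: 18 = 5^0 · 18); v_p(y) = 3 (factor: 1500 = 5^3 · 12). Additivity: v_p(xy) = v_p(x) + v_p(y) = 0 + 3 = 3. (Direct check: xy = 27000 = 5^3 · (216).)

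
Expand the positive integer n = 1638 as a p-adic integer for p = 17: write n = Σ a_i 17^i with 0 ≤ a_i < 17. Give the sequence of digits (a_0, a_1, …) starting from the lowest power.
(a_0, a_1, …) = (6, 11, 5)

Repeated division by 17 gives the digits low-to-high: 1638 = 6 + 11·17^1 + 5·17^2. Digit sequence: (6, 11, 5).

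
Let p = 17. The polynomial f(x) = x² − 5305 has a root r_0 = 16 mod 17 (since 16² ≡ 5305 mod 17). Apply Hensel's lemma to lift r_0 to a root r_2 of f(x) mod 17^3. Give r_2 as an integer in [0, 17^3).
r_2 = 1104 (mod 4913)

Hensel's recurrence: r_{i+1} = r_i − f(r_i)·(f′(r_i))^{-1} mod 17^{i+2}, with f′(x) = 2x. Iterate:
  r_0 = 16 (mod 17)
  r_1 = 237 (mod 289)
  r_2 = 1104 (mod 4913)
Final: r_2 = 1104, and one checks f(r_2) ≡ 0 mod 17^3.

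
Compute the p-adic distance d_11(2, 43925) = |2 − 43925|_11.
d_11(2, 43925) = 1/14641

Step 1 — x − y = 2 − 43925 = -43923. Step 2 — v_11(-43923) = 4 (factor: -43923 = −(11^4 · 3); the sign does not affect v_p). Step 3 — |x − y|_11 = 11^{-4} = 1/14641.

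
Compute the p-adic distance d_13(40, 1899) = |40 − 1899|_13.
d_13(40, 1899) = 1/169

Step 1 — x − y = 40 − 1899 = -1859. Step 2 — v_13(-1859) = 2 (factor: -1859 = −(13^2 · 11); the sign does not affect v_p). Step 3 — |x − y|_13 = 13^{-2} = 1/169.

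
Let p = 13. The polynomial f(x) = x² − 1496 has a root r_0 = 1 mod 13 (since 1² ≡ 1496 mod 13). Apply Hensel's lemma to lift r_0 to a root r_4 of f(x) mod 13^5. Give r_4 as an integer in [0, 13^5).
r_4 = 266501 (mod 371293)

Hensel's recurrence: r_{i+1} = r_i − f(r_i)·(f′(r_i))^{-1} mod 13^{i+2}, with f′(x) = 2x. Iterate:
  r_0 = 1 (mod 13)
  r_1 = 157 (mod 169)
  r_2 = 664 (mod 2197)
  r_3 = 9452 (mod 28561)
  r_4 = 266501 (mod 371293)
Final: r_4 = 266501, and one checks f(r_4) ≡ 0 mod 13^5.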